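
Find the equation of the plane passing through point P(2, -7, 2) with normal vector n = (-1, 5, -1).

The plane through P with normal n = (a, b, c) satisfies n·(r - P) = 0,
i.e. ax + by + cz = a·x₀ + b·y₀ + c·z₀.
d = (-1)·2 + 5·(-7) + (-1)·2
  = -2 - 35 - 2
  = -39
Equation: -x + 5y - z = -39

-x + 5y - z = -39


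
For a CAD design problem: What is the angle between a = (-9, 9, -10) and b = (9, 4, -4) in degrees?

a·b = (-9)·9 + 9·4 + (-10)·(-4) = -81 + 36 + 40 = -5
|a| = √((-9)² + 9² + (-10)²) = √262 ≈ 16.19
|b| = √(9² + 4² + (-4)²) = √113 ≈ 10.63
cos θ = (a·b)/(|a||b|) = -5/(16.19·10.63) ≈ -0.02906
θ = arccos(-0.02906) ≈ 91.67°

91.67°


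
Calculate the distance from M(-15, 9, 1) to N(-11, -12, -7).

d = √[(x₂-x₁)² + (y₂-y₁)² + (z₂-z₁)²]
  = √[4² + (-21)² + (-8)²]
  = √[16 + 441 + 64]
  = √521
  ≈ 22.83

22.83


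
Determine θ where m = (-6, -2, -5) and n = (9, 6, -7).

m·n = (-6)·9 + (-2)·6 + (-5)·(-7) = -54 - 12 + 35 = -31
|m| = √((-6)² + (-2)² + (-5)²) = √65 ≈ 8.062
|n| = √(9² + 6² + (-7)²) = √166 ≈ 12.88
cos θ = (m·n)/(|m||n|) = -31/(8.062·12.88) ≈ -0.2984
θ = arccos(-0.2984) ≈ 107.4°

107.4°


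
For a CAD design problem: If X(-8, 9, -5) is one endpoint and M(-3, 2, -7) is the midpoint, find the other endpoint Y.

Y = 2M - X
  = (2·(-3) - (-8), 2·2 - 9, 2·(-7) - (-5))
  = (-6 + 8, 4 - 9, -14 + 5)
  = (2, -5, -9)

(2, -5, -9)


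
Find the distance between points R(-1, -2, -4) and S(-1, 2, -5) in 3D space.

d = √[(x₂-x₁)² + (y₂-y₁)² + (z₂-z₁)²]
  = √[0² + 4² + (-1)²]
  = √[0 + 16 + 1]
  = √17
  ≈ 4.123

4.123


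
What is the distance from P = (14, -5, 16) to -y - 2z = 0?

distance = |a·x₀ + b·y₀ + c·z₀ - d| / √(a² + b² + c²)
  = |0·14 + (-1)·(-5) + (-2)·16 - 0| / √(0² + (-1)² + (-2)²)
  = |0 + 5 - 32 + 0| / √(0 + 1 + 4)
  = |-27| / √5
  = 27 / 2.236
  ≈ 12.07

12.07


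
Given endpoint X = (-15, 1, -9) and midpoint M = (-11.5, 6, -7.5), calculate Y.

Y = 2M - X
  = (2·(-11.5) - (-15), 2·6 - 1, 2·(-7.5) - (-9))
  = (-23 + 15, 12 - 1, -15 + 9)
  = (-8, 11, -6)

(-8, 11, -6)


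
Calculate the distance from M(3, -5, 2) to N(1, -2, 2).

d = √[(x₂-x₁)² + (y₂-y₁)² + (z₂-z₁)²]
  = √[(-2)² + 3² + 0²]
  = √[4 + 9 + 0]
  = √13
  ≈ 3.606

3.606


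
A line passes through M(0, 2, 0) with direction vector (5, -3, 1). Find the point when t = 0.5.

P(t) = M + t·d
  = (0 + 5·0.5, 2 + (-3)·0.5, 0 + 1·0.5)
  = (0 + 2.5, 2 - 1.5, 0 + 0.5)
  = (2.5, 0.5, 0.5)

(2.5, 0.5, 0.5)


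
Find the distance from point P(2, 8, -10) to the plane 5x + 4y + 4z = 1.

distance = |a·x₀ + b·y₀ + c·z₀ - d| / √(a² + b² + c²)
  = |5·2 + 4·8 + 4·(-10) - 1| / √(5² + 4² + 4²)
  = |10 + 32 - 40 - 1| / √(25 + 16 + 16)
  = |1| / √57
  = 1 / 7.55
  ≈ 0.1325

0.1325


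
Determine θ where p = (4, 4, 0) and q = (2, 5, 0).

p·q = 4·2 + 4·5 + 0·0 = 8 + 20 + 0 = 28
|p| = √(4² + 4² + 0²) = √32 ≈ 5.657
|q| = √(2² + 5² + 0²) = √29 ≈ 5.385
cos θ = (p·q)/(|p||q|) = 28/(5.657·5.385) ≈ 0.9191
θ = arccos(0.9191) ≈ 23.2°

23.2°


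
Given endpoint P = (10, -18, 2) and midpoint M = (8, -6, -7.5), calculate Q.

Q = 2M - P
  = (2·8 - 10, 2·(-6) - (-18), 2·(-7.5) - 2)
  = (16 - 10, -12 + 18, -15 - 2)
  = (6, 6, -17)

(6, 6, -17)


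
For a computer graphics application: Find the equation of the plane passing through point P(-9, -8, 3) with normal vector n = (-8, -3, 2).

The plane through P with normal n = (a, b, c) satisfies n·(r - P) = 0,
i.e. ax + by + cz = a·x₀ + b·y₀ + c·z₀.
d = (-8)·(-9) + (-3)·(-8) + 2·3
  = 72 + 24 + 6
  = 102
Equation: -8x - 3y + 2z = 102

-8x - 3y + 2z = 102


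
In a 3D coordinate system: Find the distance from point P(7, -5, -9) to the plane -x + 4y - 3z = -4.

distance = |a·x₀ + b·y₀ + c·z₀ - d| / √(a² + b² + c²)
  = |(-1)·7 + 4·(-5) + (-3)·(-9) - (-4)| / √((-1)² + 4² + (-3)²)
  = |-7 - 20 + 27 + 4| / √(1 + 16 + 9)
  = |4| / √26
  = 4 / 5.099
  ≈ 0.7845

0.7845


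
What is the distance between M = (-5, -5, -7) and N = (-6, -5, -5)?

d = √[(x₂-x₁)² + (y₂-y₁)² + (z₂-z₁)²]
  = √[(-1)² + 0² + 2²]
  = √[1 + 0 + 4]
  = √5
  ≈ 2.236

2.236


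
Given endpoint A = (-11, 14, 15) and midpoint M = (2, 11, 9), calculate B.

B = 2M - A
  = (2·2 - (-11), 2·11 - 14, 2·9 - 15)
  = (4 + 11, 22 - 14, 18 - 15)
  = (15, 8, 3)

(15, 8, 3)


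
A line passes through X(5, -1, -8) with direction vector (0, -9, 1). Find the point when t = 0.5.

P(t) = X + t·d
  = (5 + 0·0.5, -1 + (-9)·0.5, -8 + 1·0.5)
  = (5 + 0, -1 - 4.5, -8 + 0.5)
  = (5, -5.5, -7.5)

(5, -5.5, -7.5)


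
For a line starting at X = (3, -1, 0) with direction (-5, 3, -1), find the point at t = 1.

P(t) = X + t·d
  = (3 + (-5)·1, -1 + 3·1, 0 + (-1)·1)
  = (3 - 5, -1 + 3, 0 - 1)
  = (-2, 2, -1)

(-2, 2, -1)


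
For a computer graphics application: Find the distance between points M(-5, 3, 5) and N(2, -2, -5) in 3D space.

d = √[(x₂-x₁)² + (y₂-y₁)² + (z₂-z₁)²]
  = √[7² + (-5)² + (-10)²]
  = √[49 + 25 + 100]
  = √174
  ≈ 13.19

13.19


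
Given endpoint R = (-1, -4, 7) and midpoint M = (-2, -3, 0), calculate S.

S = 2M - R
  = (2·(-2) - (-1), 2·(-3) - (-4), 2·0 - 7)
  = (-4 + 1, -6 + 4, 0 - 7)
  = (-3, -2, -7)

(-3, -2, -7)


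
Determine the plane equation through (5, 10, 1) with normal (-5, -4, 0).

The plane through P with normal n = (a, b, c) satisfies n·(r - P) = 0,
i.e. ax + by + cz = a·x₀ + b·y₀ + c·z₀.
d = (-5)·5 + (-4)·10 + 0·1
  = -25 - 40 + 0
  = -65
Equation: -5x - 4y = -65

-5x - 4y = -65


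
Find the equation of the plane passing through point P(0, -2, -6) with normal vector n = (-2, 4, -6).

The plane through P with normal n = (a, b, c) satisfies n·(r - P) = 0,
i.e. ax + by + cz = a·x₀ + b·y₀ + c·z₀.
d = (-2)·0 + 4·(-2) + (-6)·(-6)
  = 0 - 8 + 36
  = 28
Equation: -2x + 4y - 6z = 28

-2x + 4y - 6z = 28


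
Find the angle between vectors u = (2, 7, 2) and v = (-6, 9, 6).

u·v = 2·(-6) + 7·9 + 2·6 = -12 + 63 + 12 = 63
|u| = √(2² + 7² + 2²) = √57 ≈ 7.55
|v| = √((-6)² + 9² + 6²) = √153 ≈ 12.37
cos θ = (u·v)/(|u||v|) = 63/(7.55·12.37) ≈ 0.6746
θ = arccos(0.6746) ≈ 47.58°

47.58°


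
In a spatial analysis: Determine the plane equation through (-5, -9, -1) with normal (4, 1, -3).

The plane through P with normal n = (a, b, c) satisfies n·(r - P) = 0,
i.e. ax + by + cz = a·x₀ + b·y₀ + c·z₀.
d = 4·(-5) + 1·(-9) + (-3)·(-1)
  = -20 - 9 + 3
  = -26
Equation: 4x + y - 3z = -26

4x + y - 3z = -26


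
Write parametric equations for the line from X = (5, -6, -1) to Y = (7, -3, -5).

Direction vector d = Y - X = (7 - 5, -3 + 6, -5 + 1) = (2, 3, -4)
Parametric form r = X + t·d:
x = 5 + 2t, y = -6 + 3t, z = -1 - 4t

x = 5 + 2t, y = -6 + 3t, z = -1 - 4t


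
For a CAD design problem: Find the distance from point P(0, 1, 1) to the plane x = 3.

distance = |a·x₀ + b·y₀ + c·z₀ - d| / √(a² + b² + c²)
  = |1·0 + 0·1 + 0·1 - 3| / √(1² + 0² + 0²)
  = |0 + 0 + 0 - 3| / √(1 + 0 + 0)
  = |-3| / √1
  = 3 / 1
  ≈ 3

3


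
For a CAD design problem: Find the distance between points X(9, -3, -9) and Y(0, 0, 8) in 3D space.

d = √[(x₂-x₁)² + (y₂-y₁)² + (z₂-z₁)²]
  = √[(-9)² + 3² + 17²]
  = √[81 + 9 + 289]
  = √379
  ≈ 19.47

19.47


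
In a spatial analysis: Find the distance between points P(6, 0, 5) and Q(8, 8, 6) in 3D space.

d = √[(x₂-x₁)² + (y₂-y₁)² + (z₂-z₁)²]
  = √[2² + 8² + 1²]
  = √[4 + 64 + 1]
  = √69
  ≈ 8.307

8.307


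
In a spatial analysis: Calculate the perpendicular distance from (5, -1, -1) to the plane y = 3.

distance = |a·x₀ + b·y₀ + c·z₀ - d| / √(a² + b² + c²)
  = |0·5 + 1·(-1) + 0·(-1) - 3| / √(0² + 1² + 0²)
  = |0 - 1 + 0 - 3| / √(0 + 1 + 0)
  = |-4| / √1
  = 4 / 1
  ≈ 4

4


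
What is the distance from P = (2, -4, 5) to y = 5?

distance = |a·x₀ + b·y₀ + c·z₀ - d| / √(a² + b² + c²)
  = |0·2 + 1·(-4) + 0·5 - 5| / √(0² + 1² + 0²)
  = |0 - 4 + 0 - 5| / √(0 + 1 + 0)
  = |-9| / √1
  = 9 / 1
  ≈ 9

9


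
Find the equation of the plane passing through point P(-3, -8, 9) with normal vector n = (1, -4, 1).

The plane through P with normal n = (a, b, c) satisfies n·(r - P) = 0,
i.e. ax + by + cz = a·x₀ + b·y₀ + c·z₀.
d = 1·(-3) + (-4)·(-8) + 1·9
  = -3 + 32 + 9
  = 38
Equation: x - 4y + z = 38

x - 4y + z = 38


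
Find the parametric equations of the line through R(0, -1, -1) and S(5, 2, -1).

Direction vector d = S - R = (5 + 0, 2 + 1, -1 + 1) = (5, 3, 0)
Parametric form r = R + t·d:
x = 0 + 5t, y = -1 + 3t, z = -1

x = 0 + 5t, y = -1 + 3t, z = -1


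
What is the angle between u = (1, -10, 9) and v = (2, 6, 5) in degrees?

u·v = 1·2 + (-10)·6 + 9·5 = 2 - 60 + 45 = -13
|u| = √(1² + (-10)² + 9²) = √182 ≈ 13.49
|v| = √(2² + 6² + 5²) = √65 ≈ 8.062
cos θ = (u·v)/(|u||v|) = -13/(13.49·8.062) ≈ -0.1195
θ = arccos(-0.1195) ≈ 96.86°

96.86°


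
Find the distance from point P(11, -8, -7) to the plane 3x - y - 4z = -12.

distance = |a·x₀ + b·y₀ + c·z₀ - d| / √(a² + b² + c²)
  = |3·11 + (-1)·(-8) + (-4)·(-7) - (-12)| / √(3² + (-1)² + (-4)²)
  = |33 + 8 + 28 + 12| / √(9 + 1 + 16)
  = |81| / √26
  = 81 / 5.099
  ≈ 15.89

15.89


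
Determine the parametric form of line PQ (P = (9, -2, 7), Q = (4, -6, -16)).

Direction vector d = Q - P = (4 - 9, -6 + 2, -16 - 7) = (-5, -4, -23)
Parametric form r = P + t·d:
x = 9 - 5t, y = -2 - 4t, z = 7 - 23t

x = 9 - 5t, y = -2 - 4t, z = 7 - 23t


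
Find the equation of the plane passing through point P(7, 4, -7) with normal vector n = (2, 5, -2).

The plane through P with normal n = (a, b, c) satisfies n·(r - P) = 0,
i.e. ax + by + cz = a·x₀ + b·y₀ + c·z₀.
d = 2·7 + 5·4 + (-2)·(-7)
  = 14 + 20 + 14
  = 48
Equation: 2x + 5y - 2z = 48

2x + 5y - 2z = 48


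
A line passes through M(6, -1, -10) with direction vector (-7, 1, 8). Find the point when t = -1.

P(t) = M + t·d
  = (6 + (-7)·(-1), -1 + 1·(-1), -10 + 8·(-1))
  = (6 + 7, -1 - 1, -10 - 8)
  = (13, -2, -18)

(13, -2, -18)


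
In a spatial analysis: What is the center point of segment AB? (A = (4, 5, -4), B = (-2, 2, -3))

M = ((x₁+x₂)/2, (y₁+y₂)/2, (z₁+z₂)/2)
  = ((4 - 2)/2, (5 + 2)/2, (-4 - 3)/2)
  = (2/2, 7/2, -7/2)
  = (1, 3.5, -3.5)

(1, 3.5, -3.5)


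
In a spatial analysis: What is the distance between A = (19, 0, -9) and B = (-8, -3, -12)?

d = √[(x₂-x₁)² + (y₂-y₁)² + (z₂-z₁)²]
  = √[(-27)² + (-3)² + (-3)²]
  = √[729 + 9 + 9]
  = √747
  ≈ 27.33

27.33


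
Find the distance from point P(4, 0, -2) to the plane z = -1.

distance = |a·x₀ + b·y₀ + c·z₀ - d| / √(a² + b² + c²)
  = |0·4 + 0·0 + 1·(-2) - (-1)| / √(0² + 0² + 1²)
  = |0 + 0 - 2 + 1| / √(0 + 0 + 1)
  = |-1| / √1
  = 1 / 1
  ≈ 1

1


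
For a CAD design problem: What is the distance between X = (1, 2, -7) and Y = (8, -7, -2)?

d = √[(x₂-x₁)² + (y₂-y₁)² + (z₂-z₁)²]
  = √[7² + (-9)² + 5²]
  = √[49 + 81 + 25]
  = √155
  ≈ 12.45

12.45


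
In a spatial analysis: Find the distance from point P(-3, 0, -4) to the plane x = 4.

distance = |a·x₀ + b·y₀ + c·z₀ - d| / √(a² + b² + c²)
  = |1·(-3) + 0·0 + 0·(-4) - 4| / √(1² + 0² + 0²)
  = |-3 + 0 + 0 - 4| / √(1 + 0 + 0)
  = |-7| / √1
  = 7 / 1
  ≈ 7

7


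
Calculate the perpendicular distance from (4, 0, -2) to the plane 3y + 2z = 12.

distance = |a·x₀ + b·y₀ + c·z₀ - d| / √(a² + b² + c²)
  = |0·4 + 3·0 + 2·(-2) - 12| / √(0² + 3² + 2²)
  = |0 + 0 - 4 - 12| / √(0 + 9 + 4)
  = |-16| / √13
  = 16 / 3.606
  ≈ 4.438

4.438


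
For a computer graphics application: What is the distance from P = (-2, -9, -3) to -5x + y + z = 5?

distance = |a·x₀ + b·y₀ + c·z₀ - d| / √(a² + b² + c²)
  = |(-5)·(-2) + 1·(-9) + 1·(-3) - 5| / √((-5)² + 1² + 1²)
  = |10 - 9 - 3 - 5| / √(25 + 1 + 1)
  = |-7| / √27
  = 7 / 5.196
  ≈ 1.347

1.347


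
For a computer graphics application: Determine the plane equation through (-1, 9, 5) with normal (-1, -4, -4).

The plane through P with normal n = (a, b, c) satisfies n·(r - P) = 0,
i.e. ax + by + cz = a·x₀ + b·y₀ + c·z₀.
d = (-1)·(-1) + (-4)·9 + (-4)·5
  = 1 - 36 - 20
  = -55
Equation: -x - 4y - 4z = -55

-x - 4y - 4z = -55


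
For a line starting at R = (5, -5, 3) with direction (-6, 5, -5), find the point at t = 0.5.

P(t) = R + t·d
  = (5 + (-6)·0.5, -5 + 5·0.5, 3 + (-5)·0.5)
  = (5 - 3, -5 + 2.5, 3 - 2.5)
  = (2, -2.5, 0.5)

(2, -2.5, 0.5)


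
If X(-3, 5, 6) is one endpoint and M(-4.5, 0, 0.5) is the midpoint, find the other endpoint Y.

Y = 2M - X
  = (2·(-4.5) - (-3), 2·0 - 5, 2·0.5 - 6)
  = (-9 + 3, 0 - 5, 1 - 6)
  = (-6, -5, -5)

(-6, -5, -5)


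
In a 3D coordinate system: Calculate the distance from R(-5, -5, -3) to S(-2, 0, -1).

d = √[(x₂-x₁)² + (y₂-y₁)² + (z₂-z₁)²]
  = √[3² + 5² + 2²]
  = √[9 + 25 + 4]
  = √38
  ≈ 6.164

6.164


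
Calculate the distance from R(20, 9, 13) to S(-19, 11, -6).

d = √[(x₂-x₁)² + (y₂-y₁)² + (z₂-z₁)²]
  = √[(-39)² + 2² + (-19)²]
  = √[1521 + 4 + 361]
  = √1886
  ≈ 43.43

43.43


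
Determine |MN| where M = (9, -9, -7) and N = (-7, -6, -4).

d = √[(x₂-x₁)² + (y₂-y₁)² + (z₂-z₁)²]
  = √[(-16)² + 3² + 3²]
  = √[256 + 9 + 9]
  = √274
  ≈ 16.55

16.55


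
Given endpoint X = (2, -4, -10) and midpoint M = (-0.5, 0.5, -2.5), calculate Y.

Y = 2M - X
  = (2·(-0.5) - 2, 2·0.5 - (-4), 2·(-2.5) - (-10))
  = (-1 - 2, 1 + 4, -5 + 10)
  = (-3, 5, 5)

(-3, 5, 5)


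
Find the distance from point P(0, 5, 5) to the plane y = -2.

distance = |a·x₀ + b·y₀ + c·z₀ - d| / √(a² + b² + c²)
  = |0·0 + 1·5 + 0·5 - (-2)| / √(0² + 1² + 0²)
  = |0 + 5 + 0 + 2| / √(0 + 1 + 0)
  = |7| / √1
  = 7 / 1
  ≈ 7

7


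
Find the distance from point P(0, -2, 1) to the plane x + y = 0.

distance = |a·x₀ + b·y₀ + c·z₀ - d| / √(a² + b² + c²)
  = |1·0 + 1·(-2) + 0·1 - 0| / √(1² + 1² + 0²)
  = |0 - 2 + 0 + 0| / √(1 + 1 + 0)
  = |-2| / √2
  = 2 / 1.414
  ≈ 1.414

1.414


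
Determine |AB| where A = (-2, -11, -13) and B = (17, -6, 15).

d = √[(x₂-x₁)² + (y₂-y₁)² + (z₂-z₁)²]
  = √[19² + 5² + 28²]
  = √[361 + 25 + 784]
  = √1170
  ≈ 34.21

34.21


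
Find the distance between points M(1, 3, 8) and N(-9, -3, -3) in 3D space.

d = √[(x₂-x₁)² + (y₂-y₁)² + (z₂-z₁)²]
  = √[(-10)² + (-6)² + (-11)²]
  = √[100 + 36 + 121]
  = √257
  ≈ 16.03

16.03


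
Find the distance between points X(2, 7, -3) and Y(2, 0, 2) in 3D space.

d = √[(x₂-x₁)² + (y₂-y₁)² + (z₂-z₁)²]
  = √[0² + (-7)² + 5²]
  = √[0 + 49 + 25]
  = √74
  ≈ 8.602

8.602


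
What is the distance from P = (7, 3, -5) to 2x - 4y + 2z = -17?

distance = |a·x₀ + b·y₀ + c·z₀ - d| / √(a² + b² + c²)
  = |2·7 + (-4)·3 + 2·(-5) - (-17)| / √(2² + (-4)² + 2²)
  = |14 - 12 - 10 + 17| / √(4 + 16 + 4)
  = |9| / √24
  = 9 / 4.899
  ≈ 1.837

1.837


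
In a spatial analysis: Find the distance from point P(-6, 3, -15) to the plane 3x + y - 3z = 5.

distance = |a·x₀ + b·y₀ + c·z₀ - d| / √(a² + b² + c²)
  = |3·(-6) + 1·3 + (-3)·(-15) - 5| / √(3² + 1² + (-3)²)
  = |-18 + 3 + 45 - 5| / √(9 + 1 + 9)
  = |25| / √19
  = 25 / 4.359
  ≈ 5.735

5.735


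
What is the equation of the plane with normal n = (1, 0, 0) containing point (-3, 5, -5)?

The plane through P with normal n = (a, b, c) satisfies n·(r - P) = 0,
i.e. ax + by + cz = a·x₀ + b·y₀ + c·z₀.
d = 1·(-3) + 0·5 + 0·(-5)
  = -3 + 0 + 0
  = -3
Equation: x = -3

x = -3


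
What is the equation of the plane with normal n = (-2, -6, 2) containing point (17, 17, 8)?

The plane through P with normal n = (a, b, c) satisfies n·(r - P) = 0,
i.e. ax + by + cz = a·x₀ + b·y₀ + c·z₀.
d = (-2)·17 + (-6)·17 + 2·8
  = -34 - 102 + 16
  = -120
Equation: -2x - 6y + 2z = -120

-2x - 6y + 2z = -120


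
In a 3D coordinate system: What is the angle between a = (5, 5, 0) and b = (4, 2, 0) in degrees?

a·b = 5·4 + 5·2 + 0·0 = 20 + 10 + 0 = 30
|a| = √(5² + 5² + 0²) = √50 ≈ 7.071
|b| = √(4² + 2² + 0²) = √20 ≈ 4.472
cos θ = (a·b)/(|a||b|) = 30/(7.071·4.472) ≈ 0.9487
θ = arccos(0.9487) ≈ 18.43°

18.43°


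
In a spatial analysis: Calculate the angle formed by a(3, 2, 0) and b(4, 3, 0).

a·b = 3·4 + 2·3 + 0·0 = 12 + 6 + 0 = 18
|a| = √(3² + 2² + 0²) = √13 ≈ 3.606
|b| = √(4² + 3² + 0²) = √25 ≈ 5
cos θ = (a·b)/(|a||b|) = 18/(3.606·5) ≈ 0.9985
θ = arccos(0.9985) ≈ 3.18°

3.18°


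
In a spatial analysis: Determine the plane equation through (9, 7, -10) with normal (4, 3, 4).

The plane through P with normal n = (a, b, c) satisfies n·(r - P) = 0,
i.e. ax + by + cz = a·x₀ + b·y₀ + c·z₀.
d = 4·9 + 3·7 + 4·(-10)
  = 36 + 21 - 40
  = 17
Equation: 4x + 3y + 4z = 17

4x + 3y + 4z = 17


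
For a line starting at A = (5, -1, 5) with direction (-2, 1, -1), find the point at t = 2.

P(t) = A + t·d
  = (5 + (-2)·2, -1 + 1·2, 5 + (-1)·2)
  = (5 - 4, -1 + 2, 5 - 2)
  = (1, 1, 3)

(1, 1, 3)


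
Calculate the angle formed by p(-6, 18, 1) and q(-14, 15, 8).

p·q = (-6)·(-14) + 18·15 + 1·8 = 84 + 270 + 8 = 362
|p| = √((-6)² + 18² + 1²) = √361 ≈ 19
|q| = √((-14)² + 15² + 8²) = √485 ≈ 22.02
cos θ = (p·q)/(|p||q|) = 362/(19·22.02) ≈ 0.8651
θ = arccos(0.8651) ≈ 30.1°

30.1°


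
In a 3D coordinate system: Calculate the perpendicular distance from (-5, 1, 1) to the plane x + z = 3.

distance = |a·x₀ + b·y₀ + c·z₀ - d| / √(a² + b² + c²)
  = |1·(-5) + 0·1 + 1·1 - 3| / √(1² + 0² + 1²)
  = |-5 + 0 + 1 - 3| / √(1 + 0 + 1)
  = |-7| / √2
  = 7 / 1.414
  ≈ 4.95

4.95


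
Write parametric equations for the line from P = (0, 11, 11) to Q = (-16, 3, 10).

Direction vector d = Q - P = (-16 + 0, 3 - 11, 10 - 11) = (-16, -8, -1)
Parametric form r = P + t·d:
x = 0 - 16t, y = 11 - 8t, z = 11 - t

x = 0 - 16t, y = 11 - 8t, z = 11 - t


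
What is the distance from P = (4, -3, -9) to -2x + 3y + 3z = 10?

distance = |a·x₀ + b·y₀ + c·z₀ - d| / √(a² + b² + c²)
  = |(-2)·4 + 3·(-3) + 3·(-9) - 10| / √((-2)² + 3² + 3²)
  = |-8 - 9 - 27 - 10| / √(4 + 9 + 9)
  = |-54| / √22
  = 54 / 4.69
  ≈ 11.51

11.51


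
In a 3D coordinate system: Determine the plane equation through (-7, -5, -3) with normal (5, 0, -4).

The plane through P with normal n = (a, b, c) satisfies n·(r - P) = 0,
i.e. ax + by + cz = a·x₀ + b·y₀ + c·z₀.
d = 5·(-7) + 0·(-5) + (-4)·(-3)
  = -35 + 0 + 12
  = -23
Equation: 5x - 4z = -23

5x - 4z = -23


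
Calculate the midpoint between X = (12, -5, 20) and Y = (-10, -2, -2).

M = ((x₁+x₂)/2, (y₁+y₂)/2, (z₁+z₂)/2)
  = ((12 - 10)/2, (-5 - 2)/2, (20 - 2)/2)
  = (2/2, -7/2, 18/2)
  = (1, -3.5, 9)

(1, -3.5, 9)


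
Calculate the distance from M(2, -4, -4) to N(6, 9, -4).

d = √[(x₂-x₁)² + (y₂-y₁)² + (z₂-z₁)²]
  = √[4² + 13² + 0²]
  = √[16 + 169 + 0]
  = √185
  ≈ 13.6

13.6


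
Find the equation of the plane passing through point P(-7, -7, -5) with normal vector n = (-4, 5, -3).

The plane through P with normal n = (a, b, c) satisfies n·(r - P) = 0,
i.e. ax + by + cz = a·x₀ + b·y₀ + c·z₀.
d = (-4)·(-7) + 5·(-7) + (-3)·(-5)
  = 28 - 35 + 15
  = 8
Equation: -4x + 5y - 3z = 8

-4x + 5y - 3z = 8


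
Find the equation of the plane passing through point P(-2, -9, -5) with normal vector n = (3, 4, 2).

The plane through P with normal n = (a, b, c) satisfies n·(r - P) = 0,
i.e. ax + by + cz = a·x₀ + b·y₀ + c·z₀.
d = 3·(-2) + 4·(-9) + 2·(-5)
  = -6 - 36 - 10
  = -52
Equation: 3x + 4y + 2z = -52

3x + 4y + 2z = -52


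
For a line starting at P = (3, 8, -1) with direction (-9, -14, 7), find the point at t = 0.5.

P(t) = P + t·d
  = (3 + (-9)·0.5, 8 + (-14)·0.5, -1 + 7·0.5)
  = (3 - 4.5, 8 - 7, -1 + 3.5)
  = (-1.5, 1, 2.5)

(-1.5, 1, 2.5)


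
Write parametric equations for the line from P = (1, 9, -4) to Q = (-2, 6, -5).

Direction vector d = Q - P = (-2 - 1, 6 - 9, -5 + 4) = (-3, -3, -1)
Parametric form r = P + t·d:
x = 1 - 3t, y = 9 - 3t, z = -4 - t

x = 1 - 3t, y = 9 - 3t, z = -4 - t


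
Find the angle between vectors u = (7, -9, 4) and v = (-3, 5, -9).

u·v = 7·(-3) + (-9)·5 + 4·(-9) = -21 - 45 - 36 = -102
|u| = √(7² + (-9)² + 4²) = √146 ≈ 12.08
|v| = √((-3)² + 5² + (-9)²) = √115 ≈ 10.72
cos θ = (u·v)/(|u||v|) = -102/(12.08·10.72) ≈ -0.7872
θ = arccos(-0.7872) ≈ 141.9°

141.9°


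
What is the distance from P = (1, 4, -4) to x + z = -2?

distance = |a·x₀ + b·y₀ + c·z₀ - d| / √(a² + b² + c²)
  = |1·1 + 0·4 + 1·(-4) - (-2)| / √(1² + 0² + 1²)
  = |1 + 0 - 4 + 2| / √(1 + 0 + 1)
  = |-1| / √2
  = 1 / 1.414
  ≈ 0.7071

0.7071


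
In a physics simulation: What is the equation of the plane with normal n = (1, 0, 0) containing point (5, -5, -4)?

The plane through P with normal n = (a, b, c) satisfies n·(r - P) = 0,
i.e. ax + by + cz = a·x₀ + b·y₀ + c·z₀.
d = 1·5 + 0·(-5) + 0·(-4)
  = 5 + 0 + 0
  = 5
Equation: x = 5

x = 5


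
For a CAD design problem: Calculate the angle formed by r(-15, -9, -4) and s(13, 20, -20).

r·s = (-15)·13 + (-9)·20 + (-4)·(-20) = -195 - 180 + 80 = -295
|r| = √((-15)² + (-9)² + (-4)²) = √322 ≈ 17.94
|s| = √(13² + 20² + (-20)²) = √969 ≈ 31.13
cos θ = (r·s)/(|r||s|) = -295/(17.94·31.13) ≈ -0.5281
θ = arccos(-0.5281) ≈ 121.9°

121.9°


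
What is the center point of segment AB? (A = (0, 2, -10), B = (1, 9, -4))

M = ((x₁+x₂)/2, (y₁+y₂)/2, (z₁+z₂)/2)
  = ((0 + 1)/2, (2 + 9)/2, (-10 - 4)/2)
  = (1/2, 11/2, -14/2)
  = (0.5, 5.5, -7)

(0.5, 5.5, -7)


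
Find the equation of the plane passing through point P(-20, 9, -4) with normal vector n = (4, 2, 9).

The plane through P with normal n = (a, b, c) satisfies n·(r - P) = 0,
i.e. ax + by + cz = a·x₀ + b·y₀ + c·z₀.
d = 4·(-20) + 2·9 + 9·(-4)
  = -80 + 18 - 36
  = -98
Equation: 4x + 2y + 9z = -98

4x + 2y + 9z = -98


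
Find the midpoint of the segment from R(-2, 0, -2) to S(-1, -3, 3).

M = ((x₁+x₂)/2, (y₁+y₂)/2, (z₁+z₂)/2)
  = ((-2 - 1)/2, (0 - 3)/2, (-2 + 3)/2)
  = (-3/2, -3/2, 1/2)
  = (-1.5, -1.5, 0.5)

(-1.5, -1.5, 0.5)


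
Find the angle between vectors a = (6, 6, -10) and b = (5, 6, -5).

a·b = 6·5 + 6·6 + (-10)·(-5) = 30 + 36 + 50 = 116
|a| = √(6² + 6² + (-10)²) = √172 ≈ 13.11
|b| = √(5² + 6² + (-5)²) = √86 ≈ 9.274
cos θ = (a·b)/(|a||b|) = 116/(13.11·9.274) ≈ 0.9538
θ = arccos(0.9538) ≈ 17.49°

17.49°


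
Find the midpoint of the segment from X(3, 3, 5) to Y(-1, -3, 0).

M = ((x₁+x₂)/2, (y₁+y₂)/2, (z₁+z₂)/2)
  = ((3 - 1)/2, (3 - 3)/2, (5 + 0)/2)
  = (2/2, 0/2, 5/2)
  = (1, 0, 2.5)

(1, 0, 2.5)


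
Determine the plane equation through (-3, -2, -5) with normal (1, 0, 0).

The plane through P with normal n = (a, b, c) satisfies n·(r - P) = 0,
i.e. ax + by + cz = a·x₀ + b·y₀ + c·z₀.
d = 1·(-3) + 0·(-2) + 0·(-5)
  = -3 + 0 + 0
  = -3
Equation: x = -3

x = -3


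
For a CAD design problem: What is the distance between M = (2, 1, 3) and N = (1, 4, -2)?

d = √[(x₂-x₁)² + (y₂-y₁)² + (z₂-z₁)²]
  = √[(-1)² + 3² + (-5)²]
  = √[1 + 9 + 25]
  = √35
  ≈ 5.916

5.916


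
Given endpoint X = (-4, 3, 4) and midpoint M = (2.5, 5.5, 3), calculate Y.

Y = 2M - X
  = (2·2.5 - (-4), 2·5.5 - 3, 2·3 - 4)
  = (5 + 4, 11 - 3, 6 - 4)
  = (9, 8, 2)

(9, 8, 2)


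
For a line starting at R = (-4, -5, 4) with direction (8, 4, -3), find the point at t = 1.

P(t) = R + t·d
  = (-4 + 8·1, -5 + 4·1, 4 + (-3)·1)
  = (-4 + 8, -5 + 4, 4 - 3)
  = (4, -1, 1)

(4, -1, 1)


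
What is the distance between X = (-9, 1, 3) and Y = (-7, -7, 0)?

d = √[(x₂-x₁)² + (y₂-y₁)² + (z₂-z₁)²]
  = √[2² + (-8)² + (-3)²]
  = √[4 + 64 + 9]
  = √77
  ≈ 8.775

8.775


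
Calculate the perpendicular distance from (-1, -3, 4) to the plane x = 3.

distance = |a·x₀ + b·y₀ + c·z₀ - d| / √(a² + b² + c²)
  = |1·(-1) + 0·(-3) + 0·4 - 3| / √(1² + 0² + 0²)
  = |-1 + 0 + 0 - 3| / √(1 + 0 + 0)
  = |-4| / √1
  = 4 / 1
  ≈ 4

4


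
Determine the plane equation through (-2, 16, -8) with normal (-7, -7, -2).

The plane through P with normal n = (a, b, c) satisfies n·(r - P) = 0,
i.e. ax + by + cz = a·x₀ + b·y₀ + c·z₀.
d = (-7)·(-2) + (-7)·16 + (-2)·(-8)
  = 14 - 112 + 16
  = -82
Equation: -7x - 7y - 2z = -82

-7x - 7y - 2z = -82


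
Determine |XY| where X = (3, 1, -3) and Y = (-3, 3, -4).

d = √[(x₂-x₁)² + (y₂-y₁)² + (z₂-z₁)²]
  = √[(-6)² + 2² + (-1)²]
  = √[36 + 4 + 1]
  = √41
  ≈ 6.403

6.403


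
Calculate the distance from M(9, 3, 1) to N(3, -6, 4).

d = √[(x₂-x₁)² + (y₂-y₁)² + (z₂-z₁)²]
  = √[(-6)² + (-9)² + 3²]
  = √[36 + 81 + 9]
  = √126
  ≈ 11.22

11.22


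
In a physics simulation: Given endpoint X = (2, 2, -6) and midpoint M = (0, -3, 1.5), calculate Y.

Y = 2M - X
  = (2·0 - 2, 2·(-3) - 2, 2·1.5 - (-6))
  = (0 - 2, -6 - 2, 3 + 6)
  = (-2, -8, 9)

(-2, -8, 9)


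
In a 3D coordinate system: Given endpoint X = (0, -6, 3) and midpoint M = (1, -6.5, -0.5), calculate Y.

Y = 2M - X
  = (2·1 - 0, 2·(-6.5) - (-6), 2·(-0.5) - 3)
  = (2 + 0, -13 + 6, -1 - 3)
  = (2, -7, -4)

(2, -7, -4)


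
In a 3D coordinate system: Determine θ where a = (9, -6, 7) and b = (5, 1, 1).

a·b = 9·5 + (-6)·1 + 7·1 = 45 - 6 + 7 = 46
|a| = √(9² + (-6)² + 7²) = √166 ≈ 12.88
|b| = √(5² + 1² + 1²) = √27 ≈ 5.196
cos θ = (a·b)/(|a||b|) = 46/(12.88·5.196) ≈ 0.6871
θ = arccos(0.6871) ≈ 46.6°

46.6°


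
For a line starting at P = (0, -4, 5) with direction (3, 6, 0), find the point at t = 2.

P(t) = P + t·d
  = (0 + 3·2, -4 + 6·2, 5 + 0·2)
  = (0 + 6, -4 + 12, 5 + 0)
  = (6, 8, 5)

(6, 8, 5)


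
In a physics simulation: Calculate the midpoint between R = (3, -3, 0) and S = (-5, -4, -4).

M = ((x₁+x₂)/2, (y₁+y₂)/2, (z₁+z₂)/2)
  = ((3 - 5)/2, (-3 - 4)/2, (0 - 4)/2)
  = (-2/2, -7/2, -4/2)
  = (-1, -3.5, -2)

(-1, -3.5, -2)


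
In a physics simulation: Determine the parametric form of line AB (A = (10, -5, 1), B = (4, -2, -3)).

Direction vector d = B - A = (4 - 10, -2 + 5, -3 - 1) = (-6, 3, -4)
Parametric form r = A + t·d:
x = 10 - 6t, y = -5 + 3t, z = 1 - 4t

x = 10 - 6t, y = -5 + 3t, z = 1 - 4t


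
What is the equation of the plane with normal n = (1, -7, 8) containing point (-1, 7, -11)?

The plane through P with normal n = (a, b, c) satisfies n·(r - P) = 0,
i.e. ax + by + cz = a·x₀ + b·y₀ + c·z₀.
d = 1·(-1) + (-7)·7 + 8·(-11)
  = -1 - 49 - 88
  = -138
Equation: x - 7y + 8z = -138

x - 7y + 8z = -138


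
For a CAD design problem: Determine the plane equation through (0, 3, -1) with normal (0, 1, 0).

The plane through P with normal n = (a, b, c) satisfies n·(r - P) = 0,
i.e. ax + by + cz = a·x₀ + b·y₀ + c·z₀.
d = 0·0 + 1·3 + 0·(-1)
  = 0 + 3 + 0
  = 3
Equation: y = 3

y = 3


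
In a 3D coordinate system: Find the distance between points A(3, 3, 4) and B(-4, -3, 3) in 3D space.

d = √[(x₂-x₁)² + (y₂-y₁)² + (z₂-z₁)²]
  = √[(-7)² + (-6)² + (-1)²]
  = √[49 + 36 + 1]
  = √86
  ≈ 9.274

9.274


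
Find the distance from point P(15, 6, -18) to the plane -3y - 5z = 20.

distance = |a·x₀ + b·y₀ + c·z₀ - d| / √(a² + b² + c²)
  = |0·15 + (-3)·6 + (-5)·(-18) - 20| / √(0² + (-3)² + (-5)²)
  = |0 - 18 + 90 - 20| / √(0 + 9 + 25)
  = |52| / √34
  = 52 / 5.831
  ≈ 8.918

8.918


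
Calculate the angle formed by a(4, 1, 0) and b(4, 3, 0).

a·b = 4·4 + 1·3 + 0·0 = 16 + 3 + 0 = 19
|a| = √(4² + 1² + 0²) = √17 ≈ 4.123
|b| = √(4² + 3² + 0²) = √25 ≈ 5
cos θ = (a·b)/(|a||b|) = 19/(4.123·5) ≈ 0.9216
θ = arccos(0.9216) ≈ 22.83°

22.83°


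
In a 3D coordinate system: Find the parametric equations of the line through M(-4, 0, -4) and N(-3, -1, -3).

Direction vector d = N - M = (-3 + 4, -1 + 0, -3 + 4) = (1, -1, 1)
Parametric form r = M + t·d:
x = -4 + t, y = 0 - t, z = -4 + t

x = -4 + t, y = 0 - t, z = -4 + t


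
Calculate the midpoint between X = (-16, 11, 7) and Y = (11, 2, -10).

M = ((x₁+x₂)/2, (y₁+y₂)/2, (z₁+z₂)/2)
  = ((-16 + 11)/2, (11 + 2)/2, (7 - 10)/2)
  = (-5/2, 13/2, -3/2)
  = (-2.5, 6.5, -1.5)

(-2.5, 6.5, -1.5)


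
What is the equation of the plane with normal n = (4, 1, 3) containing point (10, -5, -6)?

The plane through P with normal n = (a, b, c) satisfies n·(r - P) = 0,
i.e. ax + by + cz = a·x₀ + b·y₀ + c·z₀.
d = 4·10 + 1·(-5) + 3·(-6)
  = 40 - 5 - 18
  = 17
Equation: 4x + y + 3z = 17

4x + y + 3z = 17


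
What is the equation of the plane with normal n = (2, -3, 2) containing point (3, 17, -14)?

The plane through P with normal n = (a, b, c) satisfies n·(r - P) = 0,
i.e. ax + by + cz = a·x₀ + b·y₀ + c·z₀.
d = 2·3 + (-3)·17 + 2·(-14)
  = 6 - 51 - 28
  = -73
Equation: 2x - 3y + 2z = -73

2x - 3y + 2z = -73


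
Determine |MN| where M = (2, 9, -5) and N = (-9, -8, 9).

d = √[(x₂-x₁)² + (y₂-y₁)² + (z₂-z₁)²]
  = √[(-11)² + (-17)² + 14²]
  = √[121 + 289 + 196]
  = √606
  ≈ 24.62

24.62


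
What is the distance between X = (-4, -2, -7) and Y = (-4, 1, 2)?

d = √[(x₂-x₁)² + (y₂-y₁)² + (z₂-z₁)²]
  = √[0² + 3² + 9²]
  = √[0 + 9 + 81]
  = √90
  ≈ 9.487

9.487


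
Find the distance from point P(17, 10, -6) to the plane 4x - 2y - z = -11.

distance = |a·x₀ + b·y₀ + c·z₀ - d| / √(a² + b² + c²)
  = |4·17 + (-2)·10 + (-1)·(-6) - (-11)| / √(4² + (-2)² + (-1)²)
  = |68 - 20 + 6 + 11| / √(16 + 4 + 1)
  = |65| / √21
  = 65 / 4.583
  ≈ 14.18

14.18


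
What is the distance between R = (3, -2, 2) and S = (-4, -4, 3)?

d = √[(x₂-x₁)² + (y₂-y₁)² + (z₂-z₁)²]
  = √[(-7)² + (-2)² + 1²]
  = √[49 + 4 + 1]
  = √54
  ≈ 7.348

7.348


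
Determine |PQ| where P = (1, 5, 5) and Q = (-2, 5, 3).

d = √[(x₂-x₁)² + (y₂-y₁)² + (z₂-z₁)²]
  = √[(-3)² + 0² + (-2)²]
  = √[9 + 0 + 4]
  = √13
  ≈ 3.606

3.606


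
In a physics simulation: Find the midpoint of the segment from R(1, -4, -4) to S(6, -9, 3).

M = ((x₁+x₂)/2, (y₁+y₂)/2, (z₁+z₂)/2)
  = ((1 + 6)/2, (-4 - 9)/2, (-4 + 3)/2)
  = (7/2, -13/2, -1/2)
  = (3.5, -6.5, -0.5)

(3.5, -6.5, -0.5)


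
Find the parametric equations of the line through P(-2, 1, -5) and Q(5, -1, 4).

Direction vector d = Q - P = (5 + 2, -1 - 1, 4 + 5) = (7, -2, 9)
Parametric form r = P + t·d:
x = -2 + 7t, y = 1 - 2t, z = -5 + 9t

x = -2 + 7t, y = 1 - 2t, z = -5 + 9t


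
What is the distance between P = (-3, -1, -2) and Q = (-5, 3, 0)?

d = √[(x₂-x₁)² + (y₂-y₁)² + (z₂-z₁)²]
  = √[(-2)² + 4² + 2²]
  = √[4 + 16 + 4]
  = √24
  ≈ 4.899

4.899


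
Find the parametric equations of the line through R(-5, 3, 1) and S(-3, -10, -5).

Direction vector d = S - R = (-3 + 5, -10 - 3, -5 - 1) = (2, -13, -6)
Parametric form r = R + t·d:
x = -5 + 2t, y = 3 - 13t, z = 1 - 6t

x = -5 + 2t, y = 3 - 13t, z = 1 - 6t


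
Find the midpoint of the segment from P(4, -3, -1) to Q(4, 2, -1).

M = ((x₁+x₂)/2, (y₁+y₂)/2, (z₁+z₂)/2)
  = ((4 + 4)/2, (-3 + 2)/2, (-1 - 1)/2)
  = (8/2, -1/2, -2/2)
  = (4, -0.5, -1)

(4, -0.5, -1)


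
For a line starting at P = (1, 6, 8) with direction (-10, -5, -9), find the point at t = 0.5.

P(t) = P + t·d
  = (1 + (-10)·0.5, 6 + (-5)·0.5, 8 + (-9)·0.5)
  = (1 - 5, 6 - 2.5, 8 - 4.5)
  = (-4, 3.5, 3.5)

(-4, 3.5, 3.5)


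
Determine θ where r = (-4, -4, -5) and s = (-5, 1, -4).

r·s = (-4)·(-5) + (-4)·1 + (-5)·(-4) = 20 - 4 + 20 = 36
|r| = √((-4)² + (-4)² + (-5)²) = √57 ≈ 7.55
|s| = √((-5)² + 1² + (-4)²) = √42 ≈ 6.481
cos θ = (r·s)/(|r||s|) = 36/(7.55·6.481) ≈ 0.7358
θ = arccos(0.7358) ≈ 42.63°

42.63°


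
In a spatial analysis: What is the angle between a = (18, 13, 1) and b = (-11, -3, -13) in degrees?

a·b = 18·(-11) + 13·(-3) + 1·(-13) = -198 - 39 - 13 = -250
|a| = √(18² + 13² + 1²) = √494 ≈ 22.23
|b| = √((-11)² + (-3)² + (-13)²) = √299 ≈ 17.29
cos θ = (a·b)/(|a||b|) = -250/(22.23·17.29) ≈ -0.6505
θ = arccos(-0.6505) ≈ 130.6°

130.6°


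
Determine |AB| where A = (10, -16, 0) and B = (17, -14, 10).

d = √[(x₂-x₁)² + (y₂-y₁)² + (z₂-z₁)²]
  = √[7² + 2² + 10²]
  = √[49 + 4 + 100]
  = √153
  ≈ 12.37

12.37


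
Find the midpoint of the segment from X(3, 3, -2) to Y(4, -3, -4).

M = ((x₁+x₂)/2, (y₁+y₂)/2, (z₁+z₂)/2)
  = ((3 + 4)/2, (3 - 3)/2, (-2 - 4)/2)
  = (7/2, 0/2, -6/2)
  = (3.5, 0, -3)

(3.5, 0, -3)


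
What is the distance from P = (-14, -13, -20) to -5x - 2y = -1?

distance = |a·x₀ + b·y₀ + c·z₀ - d| / √(a² + b² + c²)
  = |(-5)·(-14) + (-2)·(-13) + 0·(-20) - (-1)| / √((-5)² + (-2)² + 0²)
  = |70 + 26 + 0 + 1| / √(25 + 4 + 0)
  = |97| / √29
  = 97 / 5.385
  ≈ 18.01

18.01


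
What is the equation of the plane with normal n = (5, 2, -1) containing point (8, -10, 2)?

The plane through P with normal n = (a, b, c) satisfies n·(r - P) = 0,
i.e. ax + by + cz = a·x₀ + b·y₀ + c·z₀.
d = 5·8 + 2·(-10) + (-1)·2
  = 40 - 20 - 2
  = 18
Equation: 5x + 2y - z = 18

5x + 2y - z = 18


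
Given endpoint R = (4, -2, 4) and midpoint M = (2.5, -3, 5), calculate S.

S = 2M - R
  = (2·2.5 - 4, 2·(-3) - (-2), 2·5 - 4)
  = (5 - 4, -6 + 2, 10 - 4)
  = (1, -4, 6)

(1, -4, 6)


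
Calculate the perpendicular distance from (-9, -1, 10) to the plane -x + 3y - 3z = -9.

distance = |a·x₀ + b·y₀ + c·z₀ - d| / √(a² + b² + c²)
  = |(-1)·(-9) + 3·(-1) + (-3)·10 - (-9)| / √((-1)² + 3² + (-3)²)
  = |9 - 3 - 30 + 9| / √(1 + 9 + 9)
  = |-15| / √19
  = 15 / 4.359
  ≈ 3.441

3.441


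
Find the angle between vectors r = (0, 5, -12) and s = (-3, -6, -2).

r·s = 0·(-3) + 5·(-6) + (-12)·(-2) = 0 - 30 + 24 = -6
|r| = √(0² + 5² + (-12)²) = √169 ≈ 13
|s| = √((-3)² + (-6)² + (-2)²) = √49 ≈ 7
cos θ = (r·s)/(|r||s|) = -6/(13·7) ≈ -0.06593
θ = arccos(-0.06593) ≈ 93.78°

93.78°


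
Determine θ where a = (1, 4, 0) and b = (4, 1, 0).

a·b = 1·4 + 4·1 + 0·0 = 4 + 4 + 0 = 8
|a| = √(1² + 4² + 0²) = √17 ≈ 4.123
|b| = √(4² + 1² + 0²) = √17 ≈ 4.123
cos θ = (a·b)/(|a||b|) = 8/(4.123·4.123) ≈ 0.4706
θ = arccos(0.4706) ≈ 61.93°

61.93°


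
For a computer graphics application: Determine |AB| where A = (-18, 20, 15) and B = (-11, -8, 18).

d = √[(x₂-x₁)² + (y₂-y₁)² + (z₂-z₁)²]
  = √[7² + (-28)² + 3²]
  = √[49 + 784 + 9]
  = √842
  ≈ 29.02

29.02


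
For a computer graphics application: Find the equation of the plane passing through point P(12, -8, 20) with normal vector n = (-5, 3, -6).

The plane through P with normal n = (a, b, c) satisfies n·(r - P) = 0,
i.e. ax + by + cz = a·x₀ + b·y₀ + c·z₀.
d = (-5)·12 + 3·(-8) + (-6)·20
  = -60 - 24 - 120
  = -204
Equation: -5x + 3y - 6z = -204

-5x + 3y - 6z = -204


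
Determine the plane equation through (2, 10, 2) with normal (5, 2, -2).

The plane through P with normal n = (a, b, c) satisfies n·(r - P) = 0,
i.e. ax + by + cz = a·x₀ + b·y₀ + c·z₀.
d = 5·2 + 2·10 + (-2)·2
  = 10 + 20 - 4
  = 26
Equation: 5x + 2y - 2z = 26

5x + 2y - 2z = 26


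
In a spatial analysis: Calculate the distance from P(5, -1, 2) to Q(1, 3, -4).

d = √[(x₂-x₁)² + (y₂-y₁)² + (z₂-z₁)²]
  = √[(-4)² + 4² + (-6)²]
  = √[16 + 16 + 36]
  = √68
  ≈ 8.246

8.246


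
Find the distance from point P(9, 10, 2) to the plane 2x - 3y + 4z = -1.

distance = |a·x₀ + b·y₀ + c·z₀ - d| / √(a² + b² + c²)
  = |2·9 + (-3)·10 + 4·2 - (-1)| / √(2² + (-3)² + 4²)
  = |18 - 30 + 8 + 1| / √(4 + 9 + 16)
  = |-3| / √29
  = 3 / 5.385
  ≈ 0.5571

0.5571


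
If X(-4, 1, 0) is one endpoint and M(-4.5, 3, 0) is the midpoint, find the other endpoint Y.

Y = 2M - X
  = (2·(-4.5) - (-4), 2·3 - 1, 2·0 - 0)
  = (-9 + 4, 6 - 1, 0 + 0)
  = (-5, 5, 0)

(-5, 5, 0)


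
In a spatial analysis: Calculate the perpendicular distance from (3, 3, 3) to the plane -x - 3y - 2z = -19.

distance = |a·x₀ + b·y₀ + c·z₀ - d| / √(a² + b² + c²)
  = |(-1)·3 + (-3)·3 + (-2)·3 - (-19)| / √((-1)² + (-3)² + (-2)²)
  = |-3 - 9 - 6 + 19| / √(1 + 9 + 4)
  = |1| / √14
  = 1 / 3.742
  ≈ 0.2673

0.2673


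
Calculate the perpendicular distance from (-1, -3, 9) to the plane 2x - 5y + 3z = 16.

distance = |a·x₀ + b·y₀ + c·z₀ - d| / √(a² + b² + c²)
  = |2·(-1) + (-5)·(-3) + 3·9 - 16| / √(2² + (-5)² + 3²)
  = |-2 + 15 + 27 - 16| / √(4 + 25 + 9)
  = |24| / √38
  = 24 / 6.164
  ≈ 3.893

3.893


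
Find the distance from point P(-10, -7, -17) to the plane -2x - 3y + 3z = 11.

distance = |a·x₀ + b·y₀ + c·z₀ - d| / √(a² + b² + c²)
  = |(-2)·(-10) + (-3)·(-7) + 3·(-17) - 11| / √((-2)² + (-3)² + 3²)
  = |20 + 21 - 51 - 11| / √(4 + 9 + 9)
  = |-21| / √22
  = 21 / 4.69
  ≈ 4.477

4.477


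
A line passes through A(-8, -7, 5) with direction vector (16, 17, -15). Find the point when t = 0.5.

P(t) = A + t·d
  = (-8 + 16·0.5, -7 + 17·0.5, 5 + (-15)·0.5)
  = (-8 + 8, -7 + 8.5, 5 - 7.5)
  = (0, 1.5, -2.5)

(0, 1.5, -2.5)


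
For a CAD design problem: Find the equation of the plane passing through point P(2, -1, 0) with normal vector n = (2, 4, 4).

The plane through P with normal n = (a, b, c) satisfies n·(r - P) = 0,
i.e. ax + by + cz = a·x₀ + b·y₀ + c·z₀.
d = 2·2 + 4·(-1) + 4·0
  = 4 - 4 + 0
  = 0
Equation: 2x + 4y + 4z = 0

2x + 4y + 4z = 0


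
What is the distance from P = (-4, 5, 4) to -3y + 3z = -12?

distance = |a·x₀ + b·y₀ + c·z₀ - d| / √(a² + b² + c²)
  = |0·(-4) + (-3)·5 + 3·4 - (-12)| / √(0² + (-3)² + 3²)
  = |0 - 15 + 12 + 12| / √(0 + 9 + 9)
  = |9| / √18
  = 9 / 4.243
  ≈ 2.121

2.121


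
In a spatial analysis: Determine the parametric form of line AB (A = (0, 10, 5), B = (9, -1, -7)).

Direction vector d = B - A = (9 + 0, -1 - 10, -7 - 5) = (9, -11, -12)
Parametric form r = A + t·d:
x = 0 + 9t, y = 10 - 11t, z = 5 - 12t

x = 0 + 9t, y = 10 - 11t, z = 5 - 12t


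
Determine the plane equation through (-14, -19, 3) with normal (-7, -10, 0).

The plane through P with normal n = (a, b, c) satisfies n·(r - P) = 0,
i.e. ax + by + cz = a·x₀ + b·y₀ + c·z₀.
d = (-7)·(-14) + (-10)·(-19) + 0·3
  = 98 + 190 + 0
  = 288
Equation: -7x - 10y = 288

-7x - 10y = 288


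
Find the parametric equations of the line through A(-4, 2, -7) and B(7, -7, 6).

Direction vector d = B - A = (7 + 4, -7 - 2, 6 + 7) = (11, -9, 13)
Parametric form r = A + t·d:
x = -4 + 11t, y = 2 - 9t, z = -7 + 13t

x = -4 + 11t, y = 2 - 9t, z = -7 + 13t
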